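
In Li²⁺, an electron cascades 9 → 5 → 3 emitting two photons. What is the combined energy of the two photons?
12.093956 eV

The energy levels of Li²⁺ are E_n = -13.6057 × 3² / n² eV.

First transition (9 → 5):
ΔE₁ = |E_5 - E_9|
ΔE₁ = |-4.898052000000 - (-1.511744444444)| = 3.386307556 eV

Second transition (5 → 3):
ΔE₂ = |E_3 - E_5|
ΔE₂ = |-13.605700000000 - (-4.898052000000)| = 8.707648000 eV

Total energy released:
E_total = ΔE₁ + ΔE₂ = 3.386307556 + 8.707648000 = 12.093956 eV

Note: This equals the direct transition 9 → 3: 12.093956 eV ✓
Energy is conserved regardless of the path taken.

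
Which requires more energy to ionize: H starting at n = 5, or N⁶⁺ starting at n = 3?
N⁶⁺ at n = 3 (E = -74.0755 eV)

Using E_n = -13.6057 Z² / n² eV:

H (Z = 1) at n = 5:
E = -13.6057 × 1² / 5² = -13.6057 × 1 / 25 = -0.5442280 eV

N⁶⁺ (Z = 7) at n = 3:
E = -13.6057 × 7² / 3² = -13.6057 × 49 / 9 = -74.0754778 eV

Since -74.0754778 eV < -0.5442280 eV,
N⁶⁺ at n = 3 is more tightly bound (requires more energy to ionize).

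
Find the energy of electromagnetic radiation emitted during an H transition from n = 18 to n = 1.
13.56371 eV

The energy levels are E_n = -13.6057 eV / n².

Energy at n = 18: E_18 = -13.6057 / 18² = -0.04199290 eV
Energy at n = 1: E_1 = -13.6057 / 1² = -13.60570000 eV

For emission (electron falling to lower state), the photon energy is:
E_photon = E_18 - E_1 = |-0.04199290 - (-13.60570000)|
E_photon = 13.56371 eV

This energy is carried away by the emitted photon.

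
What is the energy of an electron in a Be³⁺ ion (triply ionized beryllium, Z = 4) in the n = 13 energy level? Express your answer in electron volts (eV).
-1.288114 eV

The energy levels of a hydrogen-like atom are given by:
E_n = -13.6057 Z² / n² eV  (with Z = 4 for Be³⁺)

For n = 13:
E_13 = -13.6057 × 4² / 13²
E_13 = -13.6057 × 16 / 169
E_13 = -1.288114 eV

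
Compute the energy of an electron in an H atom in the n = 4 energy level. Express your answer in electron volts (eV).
-0.85036 eV

The energy levels of a hydrogen-like atom are given by:
E_n = -13.6057 eV / n²

For n = 4:
E_4 = -13.6057 eV / 4²
E_4 = -13.6057 eV / 16
E_4 = -0.85036 eV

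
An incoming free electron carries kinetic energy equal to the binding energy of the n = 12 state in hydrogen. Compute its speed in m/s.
1.8231e+05 m/s (or 0.061% of c)

The binding energy at n = 12 for hydrogen is:
E_12 = -13.6057/12² = -0.094484028 eV
|E_12| = 0.094484028 eV

Convert to Joules:
KE = 0.094484028 eV × (1.602177 × 10⁻¹⁹ J/eV) = 1.513801e-20 J

Using KE = ½mv²:
v = √(2·KE/m_e)
v = √(2 × 1.513801e-20 J / 9.10938 × 10⁻³¹ kg)
v = 1.8231e+05 m/s

This is approximately 0.061% the speed of light.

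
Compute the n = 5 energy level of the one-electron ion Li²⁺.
-4.898052 eV

For hydrogen-like ions, the energy levels scale with Z²:
E_n = -13.6057 Z² / n² eV

For Li²⁺ (Z = 3) at n = 5:
E_5 = -13.6057 × 3² / 5²
E_5 = -13.6057 × 9 / 25
E_5 = -122.4513 / 25
E_5 = -4.898052 eV

The energy is 9 times more negative than hydrogen at the same n due to the stronger nuclear charge.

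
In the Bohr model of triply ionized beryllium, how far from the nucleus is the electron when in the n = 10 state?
1.3229 nm (or 13.2294 Å)

The Bohr radius formula is:
r_n = n² a₀ / Z

where a₀ = 0.0529177 nm is the Bohr radius.

For Be³⁺ (Z = 4) at n = 10:
r_10 = 10² × 0.0529177 nm / 4
r_10 = 100 × 0.0529177 nm / 4
r_10 = 5.29177 nm / 4
r_10 = 1.3229 nm

The electron orbits at approximately 1.3229 nm from the nucleus.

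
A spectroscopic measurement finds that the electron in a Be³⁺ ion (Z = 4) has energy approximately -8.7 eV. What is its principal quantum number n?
n = 5

The exact energy levels follow E_n = -13.6057 Z² / n² eV with Z = 4.

The measured value (-8.7 eV) is reported to only 2 significant figures, so we must test candidate n values and see which one matches to that precision.

Candidate energies:
  n = 3:  E = -13.6057 × 4² / 3² = -24.18791 eV
  n = 4:  E = -13.6057 × 4² / 4² = -13.60570 eV
  n = 5:  E = -13.6057 × 4² / 5² = -8.70765 eV  ← matches
  n = 6:  E = -13.6057 × 4² / 6² = -6.04698 eV
  n = 7:  E = -13.6057 × 4² / 7² = -4.44268 eV

Checking against the measurement of -8.7 eV (2 sig figs), only n = 5 agrees:
E_5 = -8.70765 eV, which rounds to -8.7 eV ✓

Therefore n = 5.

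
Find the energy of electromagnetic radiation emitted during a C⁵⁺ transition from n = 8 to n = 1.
482.15199 eV

The energy levels are E_n = -13.6057 Z² eV / n².

Energy at n = 8: E_8 = -13.6057 × 6² / 8² = -7.65320625 eV
Energy at n = 1: E_1 = -13.6057 × 6² / 1² = -489.80520000 eV

For emission (electron falling to lower state), the photon energy is:
E_photon = E_8 - E_1 = |-7.65320625 - (-489.80520000)|
E_photon = 482.15199 eV

This energy is carried away by the emitted photon.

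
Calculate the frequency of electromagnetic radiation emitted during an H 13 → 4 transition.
1.8615e+14 Hz

First, find the transition energy:
E_13 = -13.6057 / 13² = -0.08050710 eV
E_4 = -13.6057 / 4² = -0.85035625 eV
|ΔE| = |E_4 - E_13| = 0.76984915 eV

Convert to Joules: E = 0.76984915 eV × (1.602177 × 10⁻¹⁹ J/eV) = 1.233435e-19 J

Using E = hf:
f = E/h = 1.233435e-19 J / (6.62607 × 10⁻³⁴ J·s)
f = 1.8615e+14 Hz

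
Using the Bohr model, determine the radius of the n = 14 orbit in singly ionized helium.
5.18594 nm (or 51.85937 Å)

The Bohr radius formula is:
r_n = n² a₀ / Z

where a₀ = 0.05291772 nm is the Bohr radius.

For He⁺ (Z = 2) at n = 14:
r_14 = 14² × 0.05291772 nm / 2
r_14 = 196 × 0.05291772 nm / 2
r_14 = 10.371873 nm / 2
r_14 = 5.18594 nm

The electron orbits at approximately 5.18594 nm from the nucleus.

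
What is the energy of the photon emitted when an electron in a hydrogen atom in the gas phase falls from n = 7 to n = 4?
0.5727 eV

The energy levels are E_n = -13.6057 eV / n².

Energy at n = 7: E_7 = -13.6057 / 7² = -0.2776673 eV
Energy at n = 4: E_4 = -13.6057 / 4² = -0.8503563 eV

For emission (electron falling to lower state), the photon energy is:
E_photon = E_7 - E_4 = |-0.2776673 - (-0.8503563)|
E_photon = 0.5727 eV

This energy is carried away by the emitted photon.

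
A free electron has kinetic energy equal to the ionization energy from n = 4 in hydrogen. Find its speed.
5.4692e+05 m/s (or 0.18% of c)

The binding energy at n = 4 for hydrogen is:
E_4 = -13.6057/4² = -0.85035625 eV
|E_4| = 0.85035625 eV

Convert to Joules:
KE = 0.85035625 eV × (1.602177 × 10⁻¹⁹ J/eV) = 1.362421e-19 J

Using KE = ½mv²:
v = √(2·KE/m_e)
v = √(2 × 1.362421e-19 J / 9.10938 × 10⁻³¹ kg)
v = 5.4692e+05 m/s

This is approximately 0.18% the speed of light.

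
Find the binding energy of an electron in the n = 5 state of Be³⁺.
8.71 eV

The ionization energy is the energy needed to remove the electron completely (n → ∞).

For a hydrogen-like ion with Z = 4, E_n = -13.6057 Z² / n² eV.

At n = 5: E_5 = -13.6057 × 4² / 5² = -8.70765 eV
At n = ∞: E_∞ = 0 eV

Ionization energy = E_∞ - E_5 = 0 - (-8.70765) = 8.70765 eV
Ionization energy ≈ 8.71 eV

This is also called the binding energy of the electron in state n = 5.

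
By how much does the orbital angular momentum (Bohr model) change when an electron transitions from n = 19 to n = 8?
1.16e-33 J·s (or 11ℏ)

In the Bohr model, L_n = nℏ where ℏ = 1.0546e-34 J·s.

L_19 = 19ℏ = 2.0037e-33 J·s
L_8 = 8ℏ = 8.4368e-34 J·s

ΔL = L_19 - L_8 = (19 - 8)ℏ = 11ℏ
ΔL = 11 × 1.0546e-34 J·s = 1.16e-33 J·s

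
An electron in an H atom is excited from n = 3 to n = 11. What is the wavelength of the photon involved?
886.04261 nm

First, find the transition energy using E_n = -13.6057 / n² eV:
E_3 = -13.6057 / 3² = -1.511744444 eV
E_11 = -13.6057 / 11² = -0.112443802 eV

Photon energy: |ΔE| = |E_11 - E_3| = 1.399300642 eV

Convert to wavelength using E = hc/λ with hc = 1239.84 eV·nm:
λ = hc/E = 1239.84 eV·nm / 1.399300642 eV
λ = 886.04261 nm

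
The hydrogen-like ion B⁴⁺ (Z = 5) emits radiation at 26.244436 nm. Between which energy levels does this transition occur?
n = 3 → n = 2

First, find the photon energy from the wavelength (hc = 1239.84 eV·nm):
E = hc/λ = 1239.84 eV·nm / 26.244436 nm = 47.242014 eV

The energy levels of B⁴⁺ satisfy E_n = -13.6057 × 5² / n² eV, so an emission n_i → n_f releases
ΔE = 13.6057 × 5² × (1/n_f² − 1/n_i²) eV.

Setting ΔE equal to the photon energy:
1/n_f² − 1/n_i² = 47.242014 / (13.6057 × 5²) = 0.13888889

Since 1/n_i² must be positive, we need 1/n_f² > 0.13888889, i.e. n_f ≤ 2. For each allowed n_f, solve n_i = (1/n_f² − 0.13888889)^(−1/2) and check whether it is a whole number:
  n_f = 1: 1/n_i² = 1.00000000 − 0.13888889 = 0.86111111 → n_i = 1.078  (not an integer) ✗
  n_f = 2: 1/n_i² = 0.25000000 − 0.13888889 = 0.11111111 → n_i = 3.000  → integer, n_i = 3 ✓

Only n_f = 2 gives an integer upper level, n_i = 3.

The transition is from n = 3 to n = 2 (emission).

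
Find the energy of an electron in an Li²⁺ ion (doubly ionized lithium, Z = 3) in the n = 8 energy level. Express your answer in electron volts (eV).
-1.9133 eV

The energy levels of a hydrogen-like atom are given by:
E_n = -13.6057 Z² / n² eV  (with Z = 3 for Li²⁺)

For n = 8:
E_8 = -13.6057 × 3² / 8²
E_8 = -13.6057 × 9 / 64
E_8 = -1.9133 eV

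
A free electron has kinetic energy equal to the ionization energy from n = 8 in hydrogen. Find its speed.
2.7346e+05 m/s (or 0.091217% of c)

The binding energy at n = 8 for hydrogen is:
E_8 = -13.6057/8² = -0.21258906 eV
|E_8| = 0.21258906 eV

Convert to Joules:
KE = 0.21258906 eV × (1.602177 × 10⁻¹⁹ J/eV) = 3.406053e-20 J

Using KE = ½mv²:
v = √(2·KE/m_e)
v = √(2 × 3.406053e-20 J / 9.10938 × 10⁻³¹ kg)
v = 2.7346e+05 m/s

This is approximately 0.091217% the speed of light.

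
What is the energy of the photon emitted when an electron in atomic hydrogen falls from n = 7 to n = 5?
0.2666 eV

The energy levels are E_n = -13.6057 eV / n².

Energy at n = 7: E_7 = -13.6057 / 7² = -0.2776673 eV
Energy at n = 5: E_5 = -13.6057 / 5² = -0.5442280 eV

For emission (electron falling to lower state), the photon energy is:
E_photon = E_7 - E_5 = |-0.2776673 - (-0.5442280)|
E_photon = 0.2666 eV

This energy is carried away by the emitted photon.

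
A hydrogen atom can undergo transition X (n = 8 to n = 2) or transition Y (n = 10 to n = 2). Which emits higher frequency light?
10 → 2

Calculate the energy for each transition:

Transition 8 → 2:
ΔE₁ = |E_2 - E_8| = |-13.6057/2² - (-13.6057/8²)|
ΔE₁ = |-3.401425000000 - (-0.212589062500)| = 3.188835938 eV

Transition 10 → 2:
ΔE₂ = |E_2 - E_10| = |-13.6057/2² - (-13.6057/10²)|
ΔE₂ = |-3.401425000000 - (-0.136057000000)| = 3.265368000 eV

Since 3.265368000 eV > 3.188835938 eV, the transition 10 → 2 emits the more energetic photon.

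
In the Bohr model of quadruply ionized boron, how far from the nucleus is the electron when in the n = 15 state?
2.38130 nm (or 23.81297 Å)

The Bohr radius formula is:
r_n = n² a₀ / Z

where a₀ = 0.05291772 nm is the Bohr radius.

For B⁴⁺ (Z = 5) at n = 15:
r_15 = 15² × 0.05291772 nm / 5
r_15 = 225 × 0.05291772 nm / 5
r_15 = 11.906487 nm / 5
r_15 = 2.38130 nm

The electron orbits at approximately 2.38130 nm from the nucleus.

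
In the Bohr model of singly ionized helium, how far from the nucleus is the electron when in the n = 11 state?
3.20152 nm (or 32.01522 Å)

The Bohr radius formula is:
r_n = n² a₀ / Z

where a₀ = 0.05291772 nm is the Bohr radius.

For He⁺ (Z = 2) at n = 11:
r_11 = 11² × 0.05291772 nm / 2
r_11 = 121 × 0.05291772 nm / 2
r_11 = 6.403044 nm / 2
r_11 = 3.20152 nm

The electron orbits at approximately 3.20152 nm from the nucleus.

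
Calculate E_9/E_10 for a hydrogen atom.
1.235

Using E_n = -13.6057 Z² / n² eV with Z = 1:

E_9 = -13.6057 / 9² = -13.6057 / 81 = -0.167971605 eV
E_10 = -13.6057 / 10² = -13.6057 / 100 = -0.136057000 eV

The ratio is:
E_9/E_10 = (-0.167971605) / (-0.136057000)
E_9/E_10 = (-13.6057/81) / (-13.6057/100)
E_9/E_10 = 100/81
E_9/E_10 = 1.235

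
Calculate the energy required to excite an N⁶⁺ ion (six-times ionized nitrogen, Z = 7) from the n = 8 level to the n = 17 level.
8.11 eV

The energy levels of a hydrogen-like atom are E_n = -13.6057 Z² eV / n².

Energy at n = 8: E_8 = -13.6057 × 7² / 8² = -10.41686 eV
Energy at n = 17: E_17 = -13.6057 × 7² / 17² = -2.30685 eV

The excitation energy is the difference:
ΔE = E_17 - E_8
ΔE = -2.30685 - (-10.41686)
ΔE = 8.11 eV

Since this is positive, energy must be absorbed (photon absorption).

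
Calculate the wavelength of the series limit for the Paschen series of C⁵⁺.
22.7816 nm

The series limit corresponds to the transition from n = ∞ to n = 3.
This is the highest energy (shortest wavelength) transition in the Paschen series.

E_∞ = 0 eV
E_3 = -13.6057 × 6² / 3² = -54.422800 eV

Energy at series limit:
ΔE = E_∞ - E_3 = 0 - (-54.422800) = 54.422800 eV
λ = hc/E = 1239.84 eV·nm / 54.422800 eV = 22.7816 nm

This energy equals the ionization energy from the n = 3 state of C⁵⁺.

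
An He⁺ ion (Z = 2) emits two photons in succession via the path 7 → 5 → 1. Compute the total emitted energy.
53.312 eV

The energy levels of He⁺ are E_n = -13.6057 × 2² / n² eV.

First transition (7 → 5):
ΔE₁ = |E_5 - E_7|
ΔE₁ = |-2.176912000 - (-1.110669388)| = 1.066243 eV

Second transition (5 → 1):
ΔE₂ = |E_1 - E_5|
ΔE₂ = |-54.422800000 - (-2.176912000)| = 52.245888 eV

Total energy released:
E_total = ΔE₁ + ΔE₂ = 1.066243 + 52.245888 = 53.312 eV

Note: This equals the direct transition 7 → 1: 53.312 eV ✓
Energy is conserved regardless of the path taken.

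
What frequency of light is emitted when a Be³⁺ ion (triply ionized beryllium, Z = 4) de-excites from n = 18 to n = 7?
9.118e+14 Hz

First, find the transition energy:
E_18 = -13.6057 × 4² / 18² = -0.6718864 eV
E_7 = -13.6057 × 4² / 7² = -4.4426776 eV
|ΔE| = |E_7 - E_18| = 3.7707912 eV

Convert to Joules: E = 3.7707912 eV × (1.602177 × 10⁻¹⁹ J/eV) = 6.04147e-19 J

Using E = hf:
f = E/h = 6.04147e-19 J / (6.62607 × 10⁻³⁴ J·s)
f = 9.118e+14 Hz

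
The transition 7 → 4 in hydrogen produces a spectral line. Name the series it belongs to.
Brackett series

The spectral series in hydrogen are named based on the final (lower) energy level:
- Lyman series: n_final = 1 (ultraviolet)
- Balmer series: n_final = 2 (visible/near-UV)
- Paschen series: n_final = 3 (infrared)
- Brackett series: n_final = 4 (infrared)
- Pfund series: n_final = 5 (far infrared)

Since this transition ends at n = 4, it belongs to the Brackett series.

For reference, this 7 → 4 line has photon energy
ΔE = 13.6057 eV × (1/4² - 1/7²) = 0.57268890 eV,
corresponding to wavelength λ = hc/ΔE = 1239.84 eV·nm / 0.57268890 eV = 2164.95 nm in the infrared region.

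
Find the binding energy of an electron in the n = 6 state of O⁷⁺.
24.1879 eV

The ionization energy is the energy needed to remove the electron completely (n → ∞).

For a hydrogen-like ion with Z = 8, E_n = -13.6057 Z² / n² eV.

At n = 6: E_6 = -13.6057 × 8² / 6² = -24.1879111 eV
At n = ∞: E_∞ = 0 eV

Ionization energy = E_∞ - E_6 = 0 - (-24.1879111) = 24.1879111 eV
Ionization energy ≈ 24.1879 eV

This is also called the binding energy of the electron in state n = 6.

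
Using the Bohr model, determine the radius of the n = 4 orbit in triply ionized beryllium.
0.211671 nm (or 2.116709 Å)

The Bohr radius formula is:
r_n = n² a₀ / Z

where a₀ = 0.052917721 nm is the Bohr radius.

For Be³⁺ (Z = 4) at n = 4:
r_4 = 4² × 0.052917721 nm / 4
r_4 = 16 × 0.052917721 nm / 4
r_4 = 0.8466835 nm / 4
r_4 = 0.211671 nm

The electron orbits at approximately 0.211671 nm from the nucleus.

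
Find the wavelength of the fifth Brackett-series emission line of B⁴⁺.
72.67690 nm

The lines of a series are numbered from the longest wavelength (smallest ΔE) outward; the fifth line is the transition from n = n_f + 5 to n_f.
The Brackett series has all transitions ending at n_f = 4.

For B⁴⁺ (Z = 5), the fifth line (ε-line) is the jump from n = 9 to n = 4:
E_9 = -13.6057 × 5² / 9² = -4.1992901 eV
E_4 = -13.6057 × 5² / 4² = -21.2589063 eV
ΔE = E_9 - E_4 = 17.0596162 eV

λ = hc/E = 1239.84 eV·nm / 17.0596162 eV
λ = 72.67690 nm

This is the ε-line of the Brackett series in B⁴⁺.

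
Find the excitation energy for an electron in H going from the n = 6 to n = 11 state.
0.26549 eV

The energy levels of a hydrogen-like atom are E_n = -13.6057 eV / n².

Energy at n = 6: E_6 = -13.6057 / 6² = -0.37793611 eV
Energy at n = 11: E_11 = -13.6057 / 11² = -0.11244380 eV

The excitation energy is the difference:
ΔE = E_11 - E_6
ΔE = -0.11244380 - (-0.37793611)
ΔE = 0.26549 eV

Since this is positive, energy must be absorbed (photon absorption).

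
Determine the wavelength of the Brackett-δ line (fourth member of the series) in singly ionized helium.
486.01 nm

The lines of a series are numbered from the longest wavelength (smallest ΔE) outward; the fourth line is the transition from n = n_f + 4 to n_f.
The Brackett series has all transitions ending at n_f = 4.

For He⁺ (Z = 2), the fourth line (δ-line) is the jump from n = 8 to n = 4:
E_8 = -13.6057 × 2² / 8² = -0.850356 eV
E_4 = -13.6057 × 2² / 4² = -3.401425 eV
ΔE = E_8 - E_4 = 2.551069 eV

λ = hc/E = 1239.84 eV·nm / 2.551069 eV
λ = 486.01 nm

This is the δ-line of the Brackett series in He⁺.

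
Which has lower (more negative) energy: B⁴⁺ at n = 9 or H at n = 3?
B⁴⁺ at n = 9 (E = -4.20 eV)

Using E_n = -13.6057 Z² / n² eV:

B⁴⁺ (Z = 5) at n = 9:
E = -13.6057 × 5² / 9² = -13.6057 × 25 / 81 = -4.19929 eV

H (Z = 1) at n = 3:
E = -13.6057 × 1² / 3² = -13.6057 × 1 / 9 = -1.51174 eV

Since -4.19929 eV < -1.51174 eV,
B⁴⁺ at n = 9 is more tightly bound (requires more energy to ionize).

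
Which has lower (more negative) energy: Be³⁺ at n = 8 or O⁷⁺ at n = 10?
O⁷⁺ at n = 10 (E = -8.70765 eV)

Using E_n = -13.6057 Z² / n² eV:

Be³⁺ (Z = 4) at n = 8:
E = -13.6057 × 4² / 8² = -13.6057 × 16 / 64 = -3.40142500 eV

O⁷⁺ (Z = 8) at n = 10:
E = -13.6057 × 8² / 10² = -13.6057 × 64 / 100 = -8.70764800 eV

Since -8.70764800 eV < -3.40142500 eV,
O⁷⁺ at n = 10 is more tightly bound (requires more energy to ionize).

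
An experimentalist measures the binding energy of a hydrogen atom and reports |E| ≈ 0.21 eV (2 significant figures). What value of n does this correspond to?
n = 8

The exact energy levels follow E_n = -13.6057 eV / n².

The measured value (-0.21 eV) is reported to only 2 significant figures, so we must test candidate n values and see which one matches to that precision.

Candidate energies:
  n = 6:  E = -13.6057/6² = -0.37794 eV
  n = 7:  E = -13.6057/7² = -0.27767 eV
  n = 8:  E = -13.6057/8² = -0.21259 eV  ← matches
  n = 9:  E = -13.6057/9² = -0.16797 eV
  n = 10:  E = -13.6057/10² = -0.13606 eV

Checking against the measurement of -0.21 eV (2 sig figs), only n = 8 agrees:
E_8 = -0.21259 eV, which rounds to -0.21 eV ✓

Therefore n = 8.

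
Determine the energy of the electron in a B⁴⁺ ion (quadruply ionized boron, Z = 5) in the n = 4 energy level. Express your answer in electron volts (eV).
-21.26 eV

The energy levels of a hydrogen-like atom are given by:
E_n = -13.6057 Z² / n² eV  (with Z = 5 for B⁴⁺)

For n = 4:
E_4 = -13.6057 × 5² / 4²
E_4 = -13.6057 × 25 / 16
E_4 = -21.26 eV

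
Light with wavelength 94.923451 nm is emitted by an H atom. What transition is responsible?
n = 5 → n = 1

First, find the photon energy from the wavelength (hc = 1239.84 eV·nm):
E = hc/λ = 1239.84 eV·nm / 94.923451 nm = 13.061472 eV

The energy levels of hydrogen satisfy E_n = -13.6057 / n² eV, so an emission n_i → n_f releases
ΔE = 13.6057 × (1/n_f² − 1/n_i²) eV.

Setting ΔE equal to the photon energy:
1/n_f² − 1/n_i² = 13.061472 / 13.6057 = 0.96000000

Since 1/n_i² must be positive, we need 1/n_f² > 0.96000000, i.e. n_f ≤ 1. For each allowed n_f, solve n_i = (1/n_f² − 0.96000000)^(−1/2) and check whether it is a whole number:
  n_f = 1: 1/n_i² = 1.00000000 − 0.96000000 = 0.04000000 → n_i = 5.000  → integer, n_i = 5 ✓

Only n_f = 1 gives an integer upper level, n_i = 5.

The transition is from n = 5 to n = 1 (emission).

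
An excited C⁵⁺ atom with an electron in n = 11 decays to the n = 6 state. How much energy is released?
9.55772 eV

The energy levels are E_n = -13.6057 Z² eV / n².

Energy at n = 11: E_11 = -13.6057 × 6² / 11² = -4.04797686 eV
Energy at n = 6: E_6 = -13.6057 × 6² / 6² = -13.60570000 eV

For emission (electron falling to lower state), the photon energy is:
E_photon = E_11 - E_6 = |-4.04797686 - (-13.60570000)|
E_photon = 9.55772 eV

This energy is carried away by the emitted photon.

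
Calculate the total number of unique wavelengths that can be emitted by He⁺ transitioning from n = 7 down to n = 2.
15

The electron can occupy levels n = 2, 3, ..., 7 during de-excitation — that is m = 7 - 2 + 1 = 6 distinct levels.

The number of distinct spectral lines equals the number of ways to choose 2 of these m levels (each pair gives one possible emission transition):

Number of lines = m(m-1)/2 = 6×5/2 = 15

These correspond to all possible transitions between the 6 levels:
7 → 6, 7 → 5, 7 → 4, 7 → 3, 7 → 2, 6 → 5, 6 → 4, 6 → 3...

Each transition produces a photon with a unique energy (and thus wavelength). This count does not depend on Z.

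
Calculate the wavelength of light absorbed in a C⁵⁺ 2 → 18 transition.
10.252 nm

First, find the transition energy using E_n = -13.6057 Z² / n² eV:
E_2 = -13.6057 × 6² / 2² = -122.45130 eV
E_18 = -13.6057 × 6² / 18² = -1.51174 eV

Photon energy: |ΔE| = |E_18 - E_2| = 120.93956 eV

Convert to wavelength using E = hc/λ with hc = 1239.84 eV·nm:
λ = hc/E = 1239.84 eV·nm / 120.93956 eV
λ = 10.252 nm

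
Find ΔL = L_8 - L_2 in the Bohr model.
6.32743e-34 J·s (or 6ℏ)

In the Bohr model, L_n = nℏ where ℏ = 1.0545718e-34 J·s.

L_8 = 8ℏ = 8.4365744e-34 J·s
L_2 = 2ℏ = 2.1091436e-34 J·s

ΔL = L_8 - L_2 = (8 - 2)ℏ = 6ℏ
ΔL = 6 × 1.0545718e-34 J·s = 6.32743e-34 J·s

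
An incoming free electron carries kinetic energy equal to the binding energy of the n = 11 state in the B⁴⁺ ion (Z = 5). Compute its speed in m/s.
9.94e+05 m/s (or 0.331699% of c)

The binding energy at n = 11 for B⁴⁺ is:
E_11 = -13.6057 × 5²/11² = -2.81109504 eV
|E_11| = 2.81109504 eV

Convert to Joules:
KE = 2.81109504 eV × (1.602177 × 10⁻¹⁹ J/eV) = 4.5039e-19 J

Using KE = ½mv²:
v = √(2·KE/m_e)
v = √(2 × 4.5039e-19 J / 9.10938 × 10⁻³¹ kg)
v = 9.94e+05 m/s

This is approximately 0.331699% the speed of light.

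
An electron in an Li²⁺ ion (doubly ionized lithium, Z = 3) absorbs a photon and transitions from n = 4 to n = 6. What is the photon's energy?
4.252 eV

The energy levels of a hydrogen-like atom are E_n = -13.6057 Z² eV / n².

Energy at n = 4: E_4 = -13.6057 × 3² / 4² = -7.653206 eV
Energy at n = 6: E_6 = -13.6057 × 3² / 6² = -3.401425 eV

The excitation energy is the difference:
ΔE = E_6 - E_4
ΔE = -3.401425 - (-7.653206)
ΔE = 4.252 eV

Since this is positive, energy must be absorbed (photon absorption).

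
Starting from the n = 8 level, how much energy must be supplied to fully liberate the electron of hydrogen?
0.2126 eV

The ionization energy is the energy needed to remove the electron completely (n → ∞).

For hydrogen, E_n = -13.6057 eV / n².

At n = 8: E_8 = -13.6057 / 8² = -0.2125891 eV
At n = ∞: E_∞ = 0 eV

Ionization energy = E_∞ - E_8 = 0 - (-0.2125891) = 0.2125891 eV
Ionization energy ≈ 0.2126 eV

This is also called the binding energy of the electron in state n = 8.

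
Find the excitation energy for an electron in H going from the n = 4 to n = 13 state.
0.76985 eV

The energy levels of a hydrogen-like atom are E_n = -13.6057 eV / n².

Energy at n = 4: E_4 = -13.6057 / 4² = -0.85035625 eV
Energy at n = 13: E_13 = -13.6057 / 13² = -0.08050710 eV

The excitation energy is the difference:
ΔE = E_13 - E_4
ΔE = -0.08050710 - (-0.85035625)
ΔE = 0.76985 eV

Since this is positive, energy must be absorbed (photon absorption).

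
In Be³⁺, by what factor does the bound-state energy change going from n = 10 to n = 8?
1.5625

Using E_n = -13.6057 Z² / n² eV with Z = 4:

E_8 = -13.6057 × 4² / 8² = -217.6912 / 64 = -3.401425000 eV
E_10 = -13.6057 × 4² / 10² = -217.6912 / 100 = -2.176912000 eV

The ratio is:
E_8/E_10 = (-3.401425000) / (-2.176912000)
E_8/E_10 = (-217.6912/64) / (-217.6912/100)
E_8/E_10 = 100/64
E_8/E_10 = 1.5625
(Note: the Z² factors cancel in the ratio.)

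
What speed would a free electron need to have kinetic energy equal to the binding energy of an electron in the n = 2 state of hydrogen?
1.0938e+06 m/s (or 0.36487% of c)

The binding energy at n = 2 for hydrogen is:
E_2 = -13.6057/2² = -3.4014250 eV
|E_2| = 3.4014250 eV

Convert to Joules:
KE = 3.4014250 eV × (1.602177 × 10⁻¹⁹ J/eV) = 5.449685e-19 J

Using KE = ½mv²:
v = √(2·KE/m_e)
v = √(2 × 5.449685e-19 J / 9.10938 × 10⁻³¹ kg)
v = 1.0938e+06 m/s

This is approximately 0.36487% the speed of light.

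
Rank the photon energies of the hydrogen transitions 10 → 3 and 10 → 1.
10 → 1

Calculate the energy for each transition:

Transition 10 → 3:
ΔE₁ = |E_3 - E_10| = |-13.6057/3² - (-13.6057/10²)|
ΔE₁ = |-1.51174444 - (-0.13605700)| = 1.37569 eV

Transition 10 → 1:
ΔE₂ = |E_1 - E_10| = |-13.6057/1² - (-13.6057/10²)|
ΔE₂ = |-13.60570000 - (-0.13605700)| = 13.46964 eV

Since 13.46964 eV > 1.37569 eV, the transition 10 → 1 emits the more energetic photon.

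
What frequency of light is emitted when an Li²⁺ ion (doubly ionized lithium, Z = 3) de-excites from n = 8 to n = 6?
3.60e+14 Hz

First, find the transition energy:
E_8 = -13.6057 × 3² / 8² = -1.91330 eV
E_6 = -13.6057 × 3² / 6² = -3.40143 eV
|ΔE| = |E_6 - E_8| = 1.48813 eV

Convert to Joules: E = 1.48813 eV × (1.602177 × 10⁻¹⁹ J/eV) = 2.3842e-19 J

Using E = hf:
f = E/h = 2.3842e-19 J / (6.62607 × 10⁻³⁴ J·s)
f = 3.60e+14 Hz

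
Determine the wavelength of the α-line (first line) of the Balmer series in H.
656.11 nm

The longest wavelength corresponds to the smallest energy transition in the series.
The Balmer series has all transitions ending at n_f = 2.

For H, the first line (α-line) is the jump from n = 3 to n = 2:
E_3 = -13.6057 / 3² = -1.511744 eV
E_2 = -13.6057 / 2² = -3.401425 eV
ΔE = E_3 - E_2 = 1.889681 eV

λ = hc/E = 1239.84 eV·nm / 1.889681 eV
λ = 656.11 nm

This is the α-line of the Balmer series in H.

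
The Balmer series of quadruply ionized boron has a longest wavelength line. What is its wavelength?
26.24 nm

The longest wavelength corresponds to the smallest energy transition in the series.
The Balmer series has all transitions ending at n_f = 2.

For B⁴⁺ (Z = 5), the first line (α-line) is the jump from n = 3 to n = 2:
E_3 = -13.6057 × 5² / 3² = -37.7936 eV
E_2 = -13.6057 × 5² / 2² = -85.0356 eV
ΔE = E_3 - E_2 = 47.2420 eV

λ = hc/E = 1239.84 eV·nm / 47.2420 eV
λ = 26.24 nm

This is the α-line of the Balmer series in B⁴⁺.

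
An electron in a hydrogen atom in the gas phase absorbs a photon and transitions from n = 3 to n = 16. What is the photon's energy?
1.46 eV

The energy levels of a hydrogen-like atom are E_n = -13.6057 eV / n².

Energy at n = 3: E_3 = -13.6057 / 3² = -1.51174 eV
Energy at n = 16: E_16 = -13.6057 / 16² = -0.05315 eV

The excitation energy is the difference:
ΔE = E_16 - E_3
ΔE = -0.05315 - (-1.51174)
ΔE = 1.46 eV

Since this is positive, energy must be absorbed (photon absorption).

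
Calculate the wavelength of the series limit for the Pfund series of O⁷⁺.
35.5963 nm

The series limit corresponds to the transition from n = ∞ to n = 5.
This is the highest energy (shortest wavelength) transition in the Pfund series.

E_∞ = 0 eV
E_5 = -13.6057 × 8² / 5² = -34.830592 eV

Energy at series limit:
ΔE = E_∞ - E_5 = 0 - (-34.830592) = 34.830592 eV
λ = hc/E = 1239.84 eV·nm / 34.830592 eV = 35.5963 nm

This energy equals the ionization energy from the n = 5 state of O⁷⁺.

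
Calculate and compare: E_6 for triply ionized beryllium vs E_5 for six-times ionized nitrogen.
N⁶⁺ at n = 5 (E = -26.6672 eV)

Using E_n = -13.6057 Z² / n² eV:

Be³⁺ (Z = 4) at n = 6:
E = -13.6057 × 4² / 6² = -13.6057 × 16 / 36 = -6.0469778 eV

N⁶⁺ (Z = 7) at n = 5:
E = -13.6057 × 7² / 5² = -13.6057 × 49 / 25 = -26.6671720 eV

Since -26.6671720 eV < -6.0469778 eV,
N⁶⁺ at n = 5 is more tightly bound (requires more energy to ionize).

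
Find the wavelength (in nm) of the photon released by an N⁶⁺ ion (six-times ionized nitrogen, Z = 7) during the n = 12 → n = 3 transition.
17.853358 nm

First, find the transition energy using E_n = -13.6057 Z² / n² eV:
E_12 = -13.6057 × 7² / 12² = -4.62971736 eV
E_3 = -13.6057 × 7² / 3² = -74.07547778 eV

Photon energy: |ΔE| = |E_3 - E_12| = 69.44576042 eV

Convert to wavelength using E = hc/λ with hc = 1239.84 eV·nm:
λ = hc/E = 1239.84 eV·nm / 69.44576042 eV
λ = 17.853358 nm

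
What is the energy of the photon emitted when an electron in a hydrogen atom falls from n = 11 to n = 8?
0.100 eV

The energy levels are E_n = -13.6057 eV / n².

Energy at n = 11: E_11 = -13.6057 / 11² = -0.112444 eV
Energy at n = 8: E_8 = -13.6057 / 8² = -0.212589 eV

For emission (electron falling to lower state), the photon energy is:
E_photon = E_11 - E_8 = |-0.112444 - (-0.212589)|
E_photon = 0.100 eV

This energy is carried away by the emitted photon.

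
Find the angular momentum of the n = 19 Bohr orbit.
2.00369e-33 J·s (or 19ℏ)

In the Bohr model, angular momentum is quantized:
L = nℏ

where ℏ = h/(2π) = 1.0545718e-34 J·s

For n = 19:
L = 19 × 1.0545718e-34 J·s
L = 2.00369e-33 J·s

This can also be written as L = 19ℏ.
The angular momentum is an integer multiple of the reduced Planck constant.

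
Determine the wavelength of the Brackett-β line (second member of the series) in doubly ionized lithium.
291.60484 nm

The lines of a series are numbered from the longest wavelength (smallest ΔE) outward; the second line is the transition from n = n_f + 2 to n_f.
The Brackett series has all transitions ending at n_f = 4.

For Li²⁺ (Z = 3), the second line (β-line) is the jump from n = 6 to n = 4:
E_6 = -13.6057 × 3² / 6² = -3.401425000 eV
E_4 = -13.6057 × 3² / 4² = -7.653206250 eV
ΔE = E_6 - E_4 = 4.251781250 eV

λ = hc/E = 1239.84 eV·nm / 4.251781250 eV
λ = 291.60484 nm

This is the β-line of the Brackett series in Li²⁺.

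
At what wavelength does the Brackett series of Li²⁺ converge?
162.00 nm

The series limit corresponds to the transition from n = ∞ to n = 4.
This is the highest energy (shortest wavelength) transition in the Brackett series.

E_∞ = 0 eV
E_4 = -13.6057 × 3² / 4² = -7.653206 eV

Energy at series limit:
ΔE = E_∞ - E_4 = 0 - (-7.653206) = 7.653206 eV
λ = hc/E = 1239.84 eV·nm / 7.653206 eV = 162.00 nm

This energy equals the ionization energy from the n = 4 state of Li²⁺.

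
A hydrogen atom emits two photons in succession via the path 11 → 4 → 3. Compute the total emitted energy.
1.39930 eV

The energy levels of hydrogen are E_n = -13.6057 / n² eV.

First transition (11 → 4):
ΔE₁ = |E_4 - E_11|
ΔE₁ = |-0.85035625000 - (-0.11244380165)| = 0.73791245 eV

Second transition (4 → 3):
ΔE₂ = |E_3 - E_4|
ΔE₂ = |-1.51174444444 - (-0.85035625000)| = 0.66138819 eV

Total energy released:
E_total = ΔE₁ + ΔE₂ = 0.73791245 + 0.66138819 = 1.39930 eV

Note: This equals the direct transition 11 → 3: 1.39930 eV ✓
Energy is conserved regardless of the path taken.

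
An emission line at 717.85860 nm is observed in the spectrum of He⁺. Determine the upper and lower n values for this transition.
n = 11 → n = 5

First, find the photon energy from the wavelength (hc = 1239.84 eV·nm):
E = hc/λ = 1239.84 eV·nm / 717.85860 nm = 1.7271368 eV

The energy levels of He⁺ satisfy E_n = -13.6057 × 2² / n² eV, so an emission n_i → n_f releases
ΔE = 13.6057 × 2² × (1/n_f² − 1/n_i²) eV.

Setting ΔE equal to the photon energy:
1/n_f² − 1/n_i² = 1.7271368 / (13.6057 × 2²) = 0.031735537

Since 1/n_i² must be positive, we need 1/n_f² > 0.031735537, i.e. n_f ≤ 5. For each allowed n_f, solve n_i = (1/n_f² − 0.031735537)^(−1/2) and check whether it is a whole number:
  n_f = 1: 1/n_i² = 1.000000000 − 0.031735537 = 0.968264463 → n_i = 1.016  (not an integer) ✗
  n_f = 2: 1/n_i² = 0.250000000 − 0.031735537 = 0.218264463 → n_i = 2.140  (not an integer) ✗
  n_f = 3: 1/n_i² = 0.111111111 − 0.031735537 = 0.079375574 → n_i = 3.549  (not an integer) ✗
  n_f = 4: 1/n_i² = 0.062500000 − 0.031735537 = 0.030764463 → n_i = 5.701  (not an integer) ✗
  n_f = 5: 1/n_i² = 0.040000000 − 0.031735537 = 0.008264463 → n_i = 11.000  → integer, n_i = 11 ✓

Only n_f = 5 gives an integer upper level, n_i = 11.

The transition is from n = 11 to n = 5 (emission).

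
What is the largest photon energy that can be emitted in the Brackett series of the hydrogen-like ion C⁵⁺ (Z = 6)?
30.61283 eV

The series limit corresponds to the transition from n = ∞ to n = 4.
This is the highest energy (shortest wavelength) transition in the Brackett series.

E_∞ = 0 eV
E_4 = -13.6057 × 6² / 4² = -30.61283 eV

Energy at series limit:
ΔE = E_∞ - E_4 = 0 - (-30.61283) = 30.61283 eV

This energy equals the ionization energy from the n = 4 state of C⁵⁺.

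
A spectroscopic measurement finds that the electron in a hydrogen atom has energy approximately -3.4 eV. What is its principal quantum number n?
n = 2

The exact energy levels follow E_n = -13.6057 eV / n².

The measured value (-3.4 eV) is reported to only 2 significant figures, so we must test candidate n values and see which one matches to that precision.

Candidate energies:
  n = 1:  E = -13.6057/1² = -13.60570 eV
  n = 2:  E = -13.6057/2² = -3.40143 eV  ← matches
  n = 3:  E = -13.6057/3² = -1.51174 eV
  n = 4:  E = -13.6057/4² = -0.85036 eV

Checking against the measurement of -3.4 eV (2 sig figs), only n = 2 agrees:
E_2 = -3.40143 eV, which rounds to -3.4 eV ✓

Therefore n = 2.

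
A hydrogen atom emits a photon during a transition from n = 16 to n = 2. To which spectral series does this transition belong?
Balmer series

The spectral series in hydrogen are named based on the final (lower) energy level:
- Lyman series: n_final = 1 (ultraviolet)
- Balmer series: n_final = 2 (visible/near-UV)
- Paschen series: n_final = 3 (infrared)
- Brackett series: n_final = 4 (infrared)
- Pfund series: n_final = 5 (far infrared)

Since this transition ends at n = 2, it belongs to the Balmer series.

For reference, this 16 → 2 line has photon energy
ΔE = 13.6057 eV × (1/2² - 1/16²) = 3.34827773 eV,
corresponding to wavelength λ = hc/ΔE = 1239.84 eV·nm / 3.34827773 eV = 370.2919 nm in the visible/near-UV region.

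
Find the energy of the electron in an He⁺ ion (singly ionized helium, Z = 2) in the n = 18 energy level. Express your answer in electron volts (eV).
-0.17 eV

The energy levels of a hydrogen-like atom are given by:
E_n = -13.6057 Z² / n² eV  (with Z = 2 for He⁺)

For n = 18:
E_18 = -13.6057 × 2² / 18²
E_18 = -13.6057 × 4 / 324
E_18 = -0.17 eV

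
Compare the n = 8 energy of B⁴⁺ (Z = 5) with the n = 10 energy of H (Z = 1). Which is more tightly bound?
B⁴⁺ at n = 8 (E = -5.31473 eV)

Using E_n = -13.6057 Z² / n² eV:

B⁴⁺ (Z = 5) at n = 8:
E = -13.6057 × 5² / 8² = -13.6057 × 25 / 64 = -5.31472656 eV

H (Z = 1) at n = 10:
E = -13.6057 × 1² / 10² = -13.6057 × 1 / 100 = -0.13605700 eV

Since -5.31472656 eV < -0.13605700 eV,
B⁴⁺ at n = 8 is more tightly bound (requires more energy to ionize).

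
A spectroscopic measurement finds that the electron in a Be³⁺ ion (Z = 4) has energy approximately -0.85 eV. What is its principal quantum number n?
n = 16

The exact energy levels follow E_n = -13.6057 Z² / n² eV with Z = 4.

The measured value (-0.85 eV) is reported to only 2 significant figures, so we must test candidate n values and see which one matches to that precision.

Candidate energies:
  n = 14:  E = -13.6057 × 4² / 14² = -1.11067 eV
  n = 15:  E = -13.6057 × 4² / 15² = -0.96752 eV
  n = 16:  E = -13.6057 × 4² / 16² = -0.85036 eV  ← matches
  n = 17:  E = -13.6057 × 4² / 17² = -0.75326 eV
  n = 18:  E = -13.6057 × 4² / 18² = -0.67189 eV

Checking against the measurement of -0.85 eV (2 sig figs), only n = 16 agrees:
E_16 = -0.85036 eV, which rounds to -0.85 eV ✓

Therefore n = 16.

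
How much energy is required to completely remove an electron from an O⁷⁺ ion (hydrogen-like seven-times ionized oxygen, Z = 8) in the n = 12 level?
6.04698 eV

The ionization energy is the energy needed to remove the electron completely (n → ∞).

For a hydrogen-like ion with Z = 8, E_n = -13.6057 Z² / n² eV.

At n = 12: E_12 = -13.6057 × 8² / 12² = -6.04697778 eV
At n = ∞: E_∞ = 0 eV

Ionization energy = E_∞ - E_12 = 0 - (-6.04697778) = 6.04697778 eV
Ionization energy ≈ 6.04698 eV

This is also called the binding energy of the electron in state n = 12.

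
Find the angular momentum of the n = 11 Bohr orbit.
1.1600e-33 J·s (or 11ℏ)

In the Bohr model, angular momentum is quantized:
L = nℏ

where ℏ = h/(2π) = 1.054572e-34 J·s

For n = 11:
L = 11 × 1.054572e-34 J·s
L = 1.1600e-33 J·s

This can also be written as L = 11ℏ.
The angular momentum is an integer multiple of the reduced Planck constant.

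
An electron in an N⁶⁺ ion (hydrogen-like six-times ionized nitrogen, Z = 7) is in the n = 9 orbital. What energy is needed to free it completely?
8.23 eV

The ionization energy is the energy needed to remove the electron completely (n → ∞).

For a hydrogen-like ion with Z = 7, E_n = -13.6057 Z² / n² eV.

At n = 9: E_9 = -13.6057 × 7² / 9² = -8.23061 eV
At n = ∞: E_∞ = 0 eV

Ionization energy = E_∞ - E_9 = 0 - (-8.23061) = 8.23061 eV
Ionization energy ≈ 8.23 eV

This is also called the binding energy of the electron in state n = 9.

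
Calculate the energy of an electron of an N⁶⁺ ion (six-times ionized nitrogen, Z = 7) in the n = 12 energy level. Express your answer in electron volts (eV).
-4.6297 eV

The energy levels of a hydrogen-like atom are given by:
E_n = -13.6057 Z² / n² eV  (with Z = 7 for N⁶⁺)

For n = 12:
E_12 = -13.6057 × 7² / 12²
E_12 = -13.6057 × 49 / 144
E_12 = -4.6297 eV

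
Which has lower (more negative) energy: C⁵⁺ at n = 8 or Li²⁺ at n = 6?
C⁵⁺ at n = 8 (E = -7.653 eV)

Using E_n = -13.6057 Z² / n² eV:

C⁵⁺ (Z = 6) at n = 8:
E = -13.6057 × 6² / 8² = -13.6057 × 36 / 64 = -7.653206 eV

Li²⁺ (Z = 3) at n = 6:
E = -13.6057 × 3² / 6² = -13.6057 × 9 / 36 = -3.401425 eV

Since -7.653206 eV < -3.401425 eV,
C⁵⁺ at n = 8 is more tightly bound (requires more energy to ionize).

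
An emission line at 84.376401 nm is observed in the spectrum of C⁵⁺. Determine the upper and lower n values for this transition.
n = 10 → n = 5

First, find the photon energy from the wavelength (hc = 1239.84 eV·nm):
E = hc/λ = 1239.84 eV·nm / 84.376401 nm = 14.694156 eV

The energy levels of C⁵⁺ satisfy E_n = -13.6057 × 6² / n² eV, so an emission n_i → n_f releases
ΔE = 13.6057 × 6² × (1/n_f² − 1/n_i²) eV.

Setting ΔE equal to the photon energy:
1/n_f² − 1/n_i² = 14.694156 / (13.6057 × 6²) = 0.030000000

Since 1/n_i² must be positive, we need 1/n_f² > 0.030000000, i.e. n_f ≤ 5. For each allowed n_f, solve n_i = (1/n_f² − 0.030000000)^(−1/2) and check whether it is a whole number:
  n_f = 1: 1/n_i² = 1.000000000 − 0.030000000 = 0.970000000 → n_i = 1.015  (not an integer) ✗
  n_f = 2: 1/n_i² = 0.250000000 − 0.030000000 = 0.220000000 → n_i = 2.132  (not an integer) ✗
  n_f = 3: 1/n_i² = 0.111111111 − 0.030000000 = 0.081111111 → n_i = 3.511  (not an integer) ✗
  n_f = 4: 1/n_i² = 0.062500000 − 0.030000000 = 0.032500000 → n_i = 5.547  (not an integer) ✗
  n_f = 5: 1/n_i² = 0.040000000 − 0.030000000 = 0.010000000 → n_i = 10.000  → integer, n_i = 10 ✓

Only n_f = 5 gives an integer upper level, n_i = 10.

The transition is from n = 10 to n = 5 (emission).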